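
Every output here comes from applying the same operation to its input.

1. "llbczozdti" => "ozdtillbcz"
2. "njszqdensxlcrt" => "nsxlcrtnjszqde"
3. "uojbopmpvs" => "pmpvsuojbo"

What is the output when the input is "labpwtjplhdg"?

Rule — swap the front and back halves of the string.
So "labpwtjplhdg" becomes "jplhdglabpwt".

jplhdglabpwt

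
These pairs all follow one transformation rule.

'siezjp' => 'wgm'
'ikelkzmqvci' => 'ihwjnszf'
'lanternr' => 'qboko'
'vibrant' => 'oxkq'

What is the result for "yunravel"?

oxsbi

The pattern: delete the first 3 characters, then shift every letter 3 places backward in the alphabet (wrapping around).
Working it through for "yunravel": intermediate "ravel", final "oxsbi".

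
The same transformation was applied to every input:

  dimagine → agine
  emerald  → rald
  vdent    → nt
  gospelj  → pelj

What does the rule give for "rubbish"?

bish

Rule — delete the first 3 characters.
On "rubbish" that produces "bish".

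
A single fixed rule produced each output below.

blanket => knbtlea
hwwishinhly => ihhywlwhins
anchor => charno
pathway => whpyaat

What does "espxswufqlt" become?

uwetslpqxfs

Each output is the input with this applied: take characters alternately from the front and the back (1st, last, 2nd, 2nd-last, ...), then move the last 2 characters to the front (rotate right by 2).
Working it through for "espxswufqlt": intermediate "etslpqxfsuw", final "uwetslpqxfs".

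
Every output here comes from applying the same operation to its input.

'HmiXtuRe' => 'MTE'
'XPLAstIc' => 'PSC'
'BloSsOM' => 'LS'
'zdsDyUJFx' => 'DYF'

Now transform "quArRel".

The transformation: keep one character in every 3, starting at position 2 (positions 2nd, 5th, 8th, ...), then convert every letter to uppercase.
Applying that to "quArRel" gives "UR".

UR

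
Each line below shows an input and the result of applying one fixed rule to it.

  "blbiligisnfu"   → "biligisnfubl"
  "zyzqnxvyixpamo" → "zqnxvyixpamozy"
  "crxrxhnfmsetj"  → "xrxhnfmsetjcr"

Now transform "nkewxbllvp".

The pattern: move the first 2 characters to the end (rotate left by 2).
"nkewxbllvp" → "ewxbllvpnk".

ewxbllvpnk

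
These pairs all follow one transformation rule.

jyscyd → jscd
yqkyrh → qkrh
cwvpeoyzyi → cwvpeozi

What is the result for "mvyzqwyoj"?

mvzqwoj

Each output is the input with this applied: remove every "y".
"mvyzqwyoj" → "mvzqwoj".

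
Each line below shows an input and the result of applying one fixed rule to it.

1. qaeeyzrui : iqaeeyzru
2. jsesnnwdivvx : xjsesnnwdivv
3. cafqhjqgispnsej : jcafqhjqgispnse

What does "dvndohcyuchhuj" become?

jdvndohcyuchhu

Looking at the pairs, the operation is to move the last character to the front.
So "dvndohcyuchhuj" becomes "jdvndohcyuchhu".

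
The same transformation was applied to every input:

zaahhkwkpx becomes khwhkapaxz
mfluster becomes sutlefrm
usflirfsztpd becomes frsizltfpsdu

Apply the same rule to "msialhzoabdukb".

ozahbldauiksbm

Looking at the pairs, the operation is to swap the front and back halves of the string, then take characters alternately from the front and the back (1st, last, 2nd, 2nd-last, ...).
On "msialhzoabdukb": the first step gives "oabdukbmsialhz", and the second then gives "ozahbldauiksbm".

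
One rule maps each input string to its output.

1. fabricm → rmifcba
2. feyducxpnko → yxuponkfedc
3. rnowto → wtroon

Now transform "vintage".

vtnigea

The transformation: sort the characters into reverse alphabetical order.
Applying that to "vintage" gives "vtnigea".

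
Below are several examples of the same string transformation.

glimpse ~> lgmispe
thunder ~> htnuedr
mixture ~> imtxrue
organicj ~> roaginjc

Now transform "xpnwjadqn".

In each case the input is transformed by: swap each adjacent pair of characters (1↔2, 3↔4, ...).
Applying that to "xpnwjadqn" gives "pxwnajqdn".

pxwnajqdn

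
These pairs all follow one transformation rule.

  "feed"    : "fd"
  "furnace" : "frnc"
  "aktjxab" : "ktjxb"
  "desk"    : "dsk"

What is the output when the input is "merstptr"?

mrstptr

Rule — remove every vowel.
For "merstptr" the result is "mrstptr".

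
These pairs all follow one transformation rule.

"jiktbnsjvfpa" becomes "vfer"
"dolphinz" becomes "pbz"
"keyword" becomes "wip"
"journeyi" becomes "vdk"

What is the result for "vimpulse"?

hbe

In each case the input is transformed by: keep one character in every 3, starting at position 1 (positions 1st, 4th, 7th, ...), then shift every letter 12 places forward in the alphabet (wrapping around).
Applying both steps to "vimpulse": "vps", then "hbe".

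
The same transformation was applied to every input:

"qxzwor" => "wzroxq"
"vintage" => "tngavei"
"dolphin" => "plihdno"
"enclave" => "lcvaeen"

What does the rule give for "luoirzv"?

iozrlvu

Looking at the pairs, the operation is to move the first 2 characters to the end (rotate left by 2), then swap each adjacent pair of characters (1↔2, 3↔4, ...).
Applying both steps to "luoirzv": "oirzvlu", then "iozrlvu".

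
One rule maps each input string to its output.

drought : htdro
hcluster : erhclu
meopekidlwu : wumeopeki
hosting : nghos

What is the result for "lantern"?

rnlan

In each case the input is transformed by: move the last 2 characters to the front (rotate right by 2), then delete the last 2 characters.
"lantern" → "rnlante" → "rnlan".
(Check on "hosting": → "nghosti" → "nghos" ✓)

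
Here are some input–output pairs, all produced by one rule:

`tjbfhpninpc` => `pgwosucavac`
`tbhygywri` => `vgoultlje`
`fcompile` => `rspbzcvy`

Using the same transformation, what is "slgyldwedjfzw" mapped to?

In each case the input is transformed by: move the last character to the front, then shift every letter 13 places forward in the alphabet (wrapping around) — i.e. ROT13.
Applying both steps to "slgyldwedjfzw": "wslgyldwedjfz", then "jfytlyqjrqwsm".

jfytlyqjrqwsm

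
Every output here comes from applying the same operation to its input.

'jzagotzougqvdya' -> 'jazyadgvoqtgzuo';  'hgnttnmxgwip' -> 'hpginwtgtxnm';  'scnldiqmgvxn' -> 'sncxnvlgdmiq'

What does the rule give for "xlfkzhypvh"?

The rule is to take characters alternately from the front and the back (1st, last, 2nd, 2nd-last, ...).
On "xlfkzhypvh" that produces "xhlvfpkyzh".

xhlvfpkyzh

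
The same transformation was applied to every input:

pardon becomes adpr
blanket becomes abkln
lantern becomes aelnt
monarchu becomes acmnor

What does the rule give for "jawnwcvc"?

The pattern: delete the last 2 characters, then sort the characters into alphabetical order.
Doing the same to "jawnwcvc": "acjnww".
(Check on "pardon": → "pard" → "adpr" ✓)

acjnww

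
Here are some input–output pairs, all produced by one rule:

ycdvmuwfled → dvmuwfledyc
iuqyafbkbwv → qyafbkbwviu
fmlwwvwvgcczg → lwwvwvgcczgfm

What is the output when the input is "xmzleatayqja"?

Rule — move the first 2 characters to the end (rotate left by 2).
On "xmzleatayqja" that produces "zleatayqjaxm".

zleatayqjaxm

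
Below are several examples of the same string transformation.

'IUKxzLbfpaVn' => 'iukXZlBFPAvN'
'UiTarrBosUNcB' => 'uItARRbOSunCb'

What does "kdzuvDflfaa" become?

KDZUVdFLFAA

Looking at the pairs, the operation is to flip the case of every letter.
For "kdzuvDflfaa" the result is "KDZUVdFLFAA".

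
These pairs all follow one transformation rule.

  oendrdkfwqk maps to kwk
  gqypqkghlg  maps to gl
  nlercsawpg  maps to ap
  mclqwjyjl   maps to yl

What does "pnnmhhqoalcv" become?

Rule — keep every other character starting from the first (positions 1st, 3rd, 5th, ...), then delete the first 3 characters.
Starting from "pnnmhhqoalcv": after the first operation, "pnhqac"; after the second, "qac".

qac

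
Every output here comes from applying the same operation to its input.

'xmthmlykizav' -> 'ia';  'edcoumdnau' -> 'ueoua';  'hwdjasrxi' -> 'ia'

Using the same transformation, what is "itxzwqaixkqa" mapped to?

The pattern: move the last character to the front, then keep only the vowels.
Working it through for "itxzwqaixkqa": intermediate "aitxzwqaixkq", final "aiai".

aiai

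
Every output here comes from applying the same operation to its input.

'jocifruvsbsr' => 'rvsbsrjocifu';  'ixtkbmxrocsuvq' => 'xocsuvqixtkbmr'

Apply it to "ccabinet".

bnetccai

Each output is the input with this applied: swap the front and back halves of the string, then swap the first and last characters.
Working it through for "ccabinet": intermediate "inetccab", final "bnetccai".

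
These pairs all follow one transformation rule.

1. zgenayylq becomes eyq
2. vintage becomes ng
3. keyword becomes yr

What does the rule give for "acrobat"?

ra

Looking at the pairs, the operation is to keep one character in every 3, starting at position 3 (positions 3rd, 6th, 9th, ...).
Applying that to "acrobat" gives "ra".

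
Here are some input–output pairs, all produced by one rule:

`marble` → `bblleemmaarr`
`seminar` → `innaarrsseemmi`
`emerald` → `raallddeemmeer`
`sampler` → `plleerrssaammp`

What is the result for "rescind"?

What's happening: double every character, then swap the front and back halves of the string.
"rescind" → "ciinnddrreessc".

ciinnddrreessc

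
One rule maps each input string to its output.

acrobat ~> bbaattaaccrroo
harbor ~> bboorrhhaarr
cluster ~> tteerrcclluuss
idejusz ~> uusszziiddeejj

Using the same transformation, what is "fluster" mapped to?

tteerrfflluuss

The rule is to move the last 3 characters to the front (rotate right by 3), then double every character.
Starting from "fluster": after the first operation, "terflus"; after the second, "tteerrfflluuss".
(Check on "harbor": → "borhar" → "bboorrhhaarr" ✓)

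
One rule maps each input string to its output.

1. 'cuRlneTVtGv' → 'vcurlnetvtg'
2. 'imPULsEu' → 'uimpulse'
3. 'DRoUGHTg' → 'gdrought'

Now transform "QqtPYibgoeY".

The pattern: move the last character to the front, then convert every letter to lowercase.
Starting from "QqtPYibgoeY": after the first operation, "YQqtPYibgoe"; after the second, "yqqtpyibgoe".
(Check on "DRoUGHTg": → "gDRoUGHT" → "gdrought" ✓)

yqqtpyibgoe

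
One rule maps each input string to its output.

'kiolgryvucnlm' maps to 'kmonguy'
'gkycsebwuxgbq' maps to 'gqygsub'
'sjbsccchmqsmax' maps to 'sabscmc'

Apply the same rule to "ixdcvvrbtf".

What's happening: keep every other character starting from the first (positions 1st, 3rd, 5th, ...), then take characters alternately from the front and the back (1st, last, 2nd, 2nd-last, ...).
Working it through for "ixdcvvrbtf": intermediate "idvrt", final "itdrv".

itdrv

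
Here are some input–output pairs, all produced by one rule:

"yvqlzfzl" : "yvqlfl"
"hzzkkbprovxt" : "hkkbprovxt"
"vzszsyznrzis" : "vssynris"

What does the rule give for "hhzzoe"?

hhoe

The rule is to remove every "z".
For "hhzzoe" the result is "hhoe".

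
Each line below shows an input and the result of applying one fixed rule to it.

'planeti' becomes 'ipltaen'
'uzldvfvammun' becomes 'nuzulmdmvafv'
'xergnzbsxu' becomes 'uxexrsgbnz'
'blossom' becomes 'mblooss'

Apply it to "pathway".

ypaatwh

In each case the input is transformed by: swap the first and last characters, then take characters alternately from the front and the back (1st, last, 2nd, 2nd-last, ...).
For "pathway", step one produces "yathwap"; step two turns that into "ypaatwh".
(Check on "blossom": → "mlossob" → "mblooss" ✓)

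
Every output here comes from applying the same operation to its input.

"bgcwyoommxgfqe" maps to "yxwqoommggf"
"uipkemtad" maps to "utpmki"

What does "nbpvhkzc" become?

Looking at the pairs, the operation is to sort the characters into reverse alphabetical order, then delete the last 3 characters.
For "nbpvhkzc", step one produces "zvpnkhcb"; step two turns that into "zvpnk".

zvpnk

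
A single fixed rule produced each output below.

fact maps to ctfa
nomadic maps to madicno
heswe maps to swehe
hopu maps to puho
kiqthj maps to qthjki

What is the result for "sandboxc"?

ndboxcsa

Rule — move the first 2 characters to the end (rotate left by 2).
Doing the same to "sandboxc": "ndboxcsa".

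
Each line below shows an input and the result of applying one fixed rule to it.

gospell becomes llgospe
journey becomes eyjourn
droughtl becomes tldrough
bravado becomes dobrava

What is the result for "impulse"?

seimpul

What's happening: move the last 2 characters to the front (rotate right by 2).
For "impulse" the result is "seimpul".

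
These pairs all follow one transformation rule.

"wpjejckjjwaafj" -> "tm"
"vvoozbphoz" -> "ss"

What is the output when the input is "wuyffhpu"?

The rule is to shift every letter 3 places backward in the alphabet (wrapping around), then keep only the first 2 characters.
On "wuyffhpu": the first step gives "trvccemr", and the second then gives "tr".

tr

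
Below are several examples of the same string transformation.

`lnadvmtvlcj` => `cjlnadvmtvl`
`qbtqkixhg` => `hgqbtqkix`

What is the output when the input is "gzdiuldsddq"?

The rule is to move the last 2 characters to the front (rotate right by 2).
"gzdiuldsddq" → "dqgzdiuldsd".

dqgzdiuldsd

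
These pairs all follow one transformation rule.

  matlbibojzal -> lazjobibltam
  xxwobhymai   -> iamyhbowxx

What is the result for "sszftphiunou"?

uonuihptfzss

What's happening: reverse the string.
Doing the same to "sszftphiunou": "uonuihptfzss".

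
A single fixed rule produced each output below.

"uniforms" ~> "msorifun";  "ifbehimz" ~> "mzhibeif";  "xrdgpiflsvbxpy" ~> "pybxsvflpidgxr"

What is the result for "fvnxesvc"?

The transformation: reverse the string, then swap each adjacent pair of characters (1↔2, 3↔4, ...).
Applying both steps to "fvnxesvc": "cvsexnvf", then "vcesnxfv".

vcesnxfv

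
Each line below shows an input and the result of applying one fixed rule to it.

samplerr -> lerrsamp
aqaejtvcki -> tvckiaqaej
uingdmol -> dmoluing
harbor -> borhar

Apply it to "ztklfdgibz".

Looking at the pairs, the operation is to swap the front and back halves of the string.
Doing the same to "ztklfdgibz": "dgibzztklf".

dgibzztklf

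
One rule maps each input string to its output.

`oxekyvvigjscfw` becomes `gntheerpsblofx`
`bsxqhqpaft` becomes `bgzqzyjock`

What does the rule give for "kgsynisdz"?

The pattern: shift every letter 9 places forward in the alphabet (wrapping around), then move the first character to the end.
"kgsynisdz" → "tpbhwrbmi" → "pbhwrbmit".

pbhwrbmit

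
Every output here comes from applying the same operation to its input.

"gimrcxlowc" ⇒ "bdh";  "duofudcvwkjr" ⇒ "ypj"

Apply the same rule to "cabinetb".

xvw

The transformation: shift every letter 5 places backward in the alphabet (wrapping around), then keep only the first 3 characters.
So "cabinetb" becomes "xvw".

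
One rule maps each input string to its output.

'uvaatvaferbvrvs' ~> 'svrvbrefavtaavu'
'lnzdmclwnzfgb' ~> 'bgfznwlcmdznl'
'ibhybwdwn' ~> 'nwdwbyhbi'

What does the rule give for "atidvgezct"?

tczegvdita

What's happening: reverse the string.
So "atidvgezct" becomes "tczegvdita".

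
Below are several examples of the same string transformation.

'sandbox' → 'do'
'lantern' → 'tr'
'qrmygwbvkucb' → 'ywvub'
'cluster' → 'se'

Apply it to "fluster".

Looking at the pairs, the operation is to delete the first 2 characters, then keep every other character starting from the second (positions 2nd, 4th, 6th, ...).
Applying both steps to "fluster": "uster", then "se".

se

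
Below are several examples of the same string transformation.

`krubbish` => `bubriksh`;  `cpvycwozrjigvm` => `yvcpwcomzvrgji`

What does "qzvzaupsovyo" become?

The rule is to move the first 3 characters to the end (rotate left by 3), then take characters alternately from the front and the back (1st, last, 2nd, 2nd-last, ...).
On "qzvzaupsovyo": the first step gives "zaupsovyoqzv", and the second then gives "zvazuqposyov".

zvazuqposyov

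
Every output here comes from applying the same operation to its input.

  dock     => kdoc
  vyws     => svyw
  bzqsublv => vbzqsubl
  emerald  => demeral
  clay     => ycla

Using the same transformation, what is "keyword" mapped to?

dkeywor

What's happening: move the last character to the front.
On "keyword" that produces "dkeywor".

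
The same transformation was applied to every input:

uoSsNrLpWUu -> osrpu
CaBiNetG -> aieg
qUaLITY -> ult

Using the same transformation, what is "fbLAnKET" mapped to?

bakt

In each case the input is transformed by: keep every other character starting from the second (positions 2nd, 4th, 6th, ...), then convert every letter to lowercase.
Doing the same to "fbLAnKET": "bakt".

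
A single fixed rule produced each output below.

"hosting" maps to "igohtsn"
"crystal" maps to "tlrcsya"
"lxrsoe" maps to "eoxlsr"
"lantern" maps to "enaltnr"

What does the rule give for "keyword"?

The rule is to swap each adjacent pair of characters (1↔2, 3↔4, ...), then move the last 2 characters to the front (rotate right by 2).
On "keyword" that produces "odekwyr".

odekwyr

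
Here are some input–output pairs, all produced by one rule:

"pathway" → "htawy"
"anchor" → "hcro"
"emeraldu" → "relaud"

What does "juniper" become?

inepr

Rule — delete the first 2 characters, then swap each adjacent pair of characters (1↔2, 3↔4, ...).
Working it through for "juniper": intermediate "niper", final "inepr".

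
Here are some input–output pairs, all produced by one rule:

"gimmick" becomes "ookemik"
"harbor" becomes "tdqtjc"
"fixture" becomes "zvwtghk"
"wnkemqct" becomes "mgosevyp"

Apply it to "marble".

tdngoc

The transformation: shift every letter 2 places forward in the alphabet (wrapping around), then move the first 2 characters to the end (rotate left by 2).
For "marble" the result is "tdngoc".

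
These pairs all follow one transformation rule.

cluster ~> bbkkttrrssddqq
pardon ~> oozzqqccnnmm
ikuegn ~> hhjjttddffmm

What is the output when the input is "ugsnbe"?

The rule is to shift every letter 1 place backward in the alphabet (wrapping around), then double every character.
For "ugsnbe", step one produces "tfrmad"; step two turns that into "ttffrrmmaadd".
(Check on "pardon": → "ozqcnm" → "oozzqqccnnmm" ✓)

ttffrrmmaadd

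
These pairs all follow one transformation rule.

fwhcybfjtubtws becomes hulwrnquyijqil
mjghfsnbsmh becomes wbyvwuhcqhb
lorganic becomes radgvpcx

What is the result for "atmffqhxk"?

zpibuufwm

In each case the input is transformed by: move the last character to the front, then shift every letter 11 places backward in the alphabet (wrapping around).
Applying both steps to "atmffqhxk": "katmffqhx", then "zpibuufwm".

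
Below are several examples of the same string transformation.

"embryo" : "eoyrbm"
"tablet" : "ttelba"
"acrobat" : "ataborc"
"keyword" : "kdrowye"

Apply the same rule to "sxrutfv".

Looking at the pairs, the operation is to reverse the string, then move the last character to the front.
Working it through for "sxrutfv": intermediate "vfturxs", final "svfturx".

svfturx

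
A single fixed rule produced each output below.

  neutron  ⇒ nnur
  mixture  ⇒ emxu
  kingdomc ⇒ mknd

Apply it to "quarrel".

Each output is the input with this applied: keep every other character starting from the first (positions 1st, 3rd, 5th, ...), then move the last character to the front.
Starting from "quarrel": after the first operation, "qarl"; after the second, "lqar".

lqar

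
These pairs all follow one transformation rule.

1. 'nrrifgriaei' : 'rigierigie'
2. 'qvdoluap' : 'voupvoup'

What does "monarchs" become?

The transformation: keep every other character starting from the second (positions 2nd, 4th, 6th, ...), then write the whole string twice.
For "monarchs", step one produces "oacs"; step two turns that into "oacsoacs".

oacsoacs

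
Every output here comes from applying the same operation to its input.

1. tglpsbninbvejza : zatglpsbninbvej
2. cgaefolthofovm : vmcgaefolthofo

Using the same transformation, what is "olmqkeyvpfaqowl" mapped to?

The pattern: move the last 2 characters to the front (rotate right by 2).
On "olmqkeyvpfaqowl" that produces "wlolmqkeyvpfaqo".

wlolmqkeyvpfaqo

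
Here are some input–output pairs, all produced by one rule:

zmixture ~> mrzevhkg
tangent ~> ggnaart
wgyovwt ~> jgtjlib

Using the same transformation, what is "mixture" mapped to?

zrvekhg

Looking at the pairs, the operation is to take characters alternately from the front and the back (1st, last, 2nd, 2nd-last, ...), then shift every letter 13 places forward in the alphabet (wrapping around) — i.e. ROT13.
For "mixture", step one produces "meirxut"; step two turns that into "zrvekhg".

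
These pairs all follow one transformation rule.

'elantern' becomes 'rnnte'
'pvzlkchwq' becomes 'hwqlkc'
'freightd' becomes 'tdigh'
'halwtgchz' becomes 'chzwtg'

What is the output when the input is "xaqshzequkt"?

Looking at the pairs, the operation is to delete the first 3 characters, then move the first 3 characters to the end (rotate left by 3).
Applying both steps to "xaqshzequkt": "shzequkt", then "equktshz".
(Check on "elantern": → "ntern" → "rnnte" ✓)

equktshz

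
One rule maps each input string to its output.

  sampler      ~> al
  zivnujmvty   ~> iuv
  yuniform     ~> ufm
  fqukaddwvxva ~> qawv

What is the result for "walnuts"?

The rule is to keep one character in every 3, starting at position 2 (positions 2nd, 5th, 8th, ...).
"walnuts" → "au".

au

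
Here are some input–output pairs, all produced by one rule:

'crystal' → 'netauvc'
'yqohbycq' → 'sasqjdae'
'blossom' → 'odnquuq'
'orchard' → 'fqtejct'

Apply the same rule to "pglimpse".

grinkoru

The transformation: move the last character to the front, then shift every letter 2 places forward in the alphabet (wrapping around).
Working it through for "pglimpse": intermediate "epglimps", final "grinkoru".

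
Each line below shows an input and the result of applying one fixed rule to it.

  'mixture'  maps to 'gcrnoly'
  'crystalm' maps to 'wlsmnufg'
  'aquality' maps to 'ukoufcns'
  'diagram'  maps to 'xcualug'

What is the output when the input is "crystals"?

wlsmnufm

In each case the input is transformed by: shift every letter 6 places backward in the alphabet (wrapping around).
On "crystals" that produces "wlsmnufm".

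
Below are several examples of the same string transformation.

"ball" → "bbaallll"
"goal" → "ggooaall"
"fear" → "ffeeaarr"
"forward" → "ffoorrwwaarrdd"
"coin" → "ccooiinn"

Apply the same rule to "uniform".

What's happening: double every character.
Applying that to "uniform" gives "uunniiffoorrmm".

uunniiffoorrmm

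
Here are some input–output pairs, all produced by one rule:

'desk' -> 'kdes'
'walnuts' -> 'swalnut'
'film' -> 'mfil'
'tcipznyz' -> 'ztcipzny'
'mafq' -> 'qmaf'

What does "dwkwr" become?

Each output is the input with this applied: move the last character to the front.
"dwkwr" → "rdwkw".

rdwkw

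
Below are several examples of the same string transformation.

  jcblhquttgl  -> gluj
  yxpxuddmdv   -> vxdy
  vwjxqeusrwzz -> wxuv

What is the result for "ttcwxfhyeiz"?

In each case the input is transformed by: keep one character in every 3, starting at position 1 (positions 1st, 4th, 7th, ...), then swap the first and last characters.
For "ttcwxfhyeiz", step one produces "twhi"; step two turns that into "iwht".
(Check on "yxpxuddmdv": → "yxdv" → "vxdy" ✓)

iwht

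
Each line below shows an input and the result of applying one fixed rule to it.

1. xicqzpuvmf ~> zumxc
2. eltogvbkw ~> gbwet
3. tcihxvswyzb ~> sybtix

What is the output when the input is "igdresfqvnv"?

The pattern: keep every other character starting from the first (positions 1st, 3rd, 5th, ...), then move the last 3 characters to the front (rotate right by 3).
"igdresfqvnv" → "idefvv" → "fvvide".

fvvide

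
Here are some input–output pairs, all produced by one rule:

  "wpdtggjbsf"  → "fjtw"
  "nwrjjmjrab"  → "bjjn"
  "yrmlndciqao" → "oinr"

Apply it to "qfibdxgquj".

jgbq

The pattern: reverse the string, then keep one character in every 3, starting at position 1 (positions 1st, 4th, 7th, ...).
For "qfibdxgquj" the result is "jgbq".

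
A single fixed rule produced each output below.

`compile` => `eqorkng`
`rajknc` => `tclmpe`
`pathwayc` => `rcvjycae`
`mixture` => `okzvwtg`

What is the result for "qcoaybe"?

seqcadg

What's happening: shift every letter 2 places forward in the alphabet (wrapping around).
For "qcoaybe" the result is "seqcadg".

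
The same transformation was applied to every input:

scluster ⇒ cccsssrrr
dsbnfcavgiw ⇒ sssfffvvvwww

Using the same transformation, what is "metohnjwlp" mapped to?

Rule — keep one character in every 3, starting at position 2 (positions 2nd, 5th, 8th, ...), then repeat every character 3 times.
Working it through for "metohnjwlp": intermediate "ehw", final "eeehhhwww".

eeehhhwww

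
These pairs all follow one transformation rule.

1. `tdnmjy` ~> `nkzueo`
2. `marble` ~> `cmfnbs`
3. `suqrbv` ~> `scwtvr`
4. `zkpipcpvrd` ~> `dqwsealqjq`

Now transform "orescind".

In each case the input is transformed by: swap the front and back halves of the string, then shift every letter 1 place forward in the alphabet (wrapping around).
On "orescind": the first step gives "cindores", and the second then gives "djoepsft".

djoepsft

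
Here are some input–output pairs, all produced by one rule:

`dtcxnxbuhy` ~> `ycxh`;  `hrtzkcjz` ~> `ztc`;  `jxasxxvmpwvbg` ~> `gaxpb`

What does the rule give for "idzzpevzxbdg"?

Rule — move the last character to the front, then keep one character in every 3, starting at position 1 (positions 1st, 4th, 7th, ...).
Applying both steps to "idzzpevzxbdg": "gidzzpevzxbd", then "gzex".

gzex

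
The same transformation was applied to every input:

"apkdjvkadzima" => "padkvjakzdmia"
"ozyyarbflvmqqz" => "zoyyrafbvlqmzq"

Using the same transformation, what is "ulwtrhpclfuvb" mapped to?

Looking at the pairs, the operation is to swap each adjacent pair of characters (1↔2, 3↔4, ...).
"ulwtrhpclfuvb" → "lutwhrcpflvub".

lutwhrcpflvub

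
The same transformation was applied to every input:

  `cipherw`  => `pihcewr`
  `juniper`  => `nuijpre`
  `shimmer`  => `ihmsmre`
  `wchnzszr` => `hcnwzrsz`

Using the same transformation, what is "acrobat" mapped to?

rcoabta

In each case the input is transformed by: move the first 2 characters to the end (rotate left by 2), then take characters alternately from the front and the back (1st, last, 2nd, 2nd-last, ...).
"acrobat" → "rcoabta".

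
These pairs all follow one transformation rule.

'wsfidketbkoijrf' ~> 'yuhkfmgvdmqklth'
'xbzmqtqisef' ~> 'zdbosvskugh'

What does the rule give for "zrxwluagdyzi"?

What's happening: shift every letter 2 places forward in the alphabet (wrapping around).
Doing the same to "zrxwluagdyzi": "btzynwcifabk".

btzynwcifabk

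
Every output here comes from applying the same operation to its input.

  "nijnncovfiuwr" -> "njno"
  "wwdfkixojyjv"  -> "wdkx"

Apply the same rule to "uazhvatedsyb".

uzvt

Rule — keep every other character starting from the first (positions 1st, 3rd, 5th, ...), then keep only the first 4 characters.
On "uazhvatedsyb": the first step gives "uzvtdy", and the second then gives "uzvt".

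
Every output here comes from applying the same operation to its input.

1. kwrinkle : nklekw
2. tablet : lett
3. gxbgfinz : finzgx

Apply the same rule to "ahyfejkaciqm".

kaciqmahyf

In each case the input is transformed by: swap the front and back halves of the string, then delete the last 2 characters.
Working it through for "ahyfejkaciqm": intermediate "kaciqmahyfej", final "kaciqmahyf".
(Check on "tablet": → "lettab" → "lett" ✓)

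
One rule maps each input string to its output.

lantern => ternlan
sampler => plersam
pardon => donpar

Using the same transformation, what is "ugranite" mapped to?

What's happening: move the first 3 characters to the end (rotate left by 3).
Doing the same to "ugranite": "aniteugr".

aniteugr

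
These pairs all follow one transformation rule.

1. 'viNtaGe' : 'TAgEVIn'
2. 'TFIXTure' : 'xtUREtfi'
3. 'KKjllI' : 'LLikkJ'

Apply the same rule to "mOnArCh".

aRcHMoN

Rule — move the first 3 characters to the end (rotate left by 3), then flip the case of every letter.
Applying that to "mOnArCh" gives "aRcHMoN".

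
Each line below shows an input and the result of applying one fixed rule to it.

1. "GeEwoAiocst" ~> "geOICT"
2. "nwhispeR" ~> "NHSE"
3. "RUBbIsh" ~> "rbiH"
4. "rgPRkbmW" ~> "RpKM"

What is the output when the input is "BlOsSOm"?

bosM

Each output is the input with this applied: flip the case of every letter, then keep every other character starting from the first (positions 1st, 3rd, 5th, ...).
Applying both steps to "BlOsSOm": "bLoSsoM", then "bosM".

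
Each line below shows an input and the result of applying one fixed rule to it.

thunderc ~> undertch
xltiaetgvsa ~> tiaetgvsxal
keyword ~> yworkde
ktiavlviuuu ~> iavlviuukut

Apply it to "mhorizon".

In each case the input is transformed by: swap the first and last characters, then move the first 2 characters to the end (rotate left by 2).
On "mhorizon" that produces "orizomnh".

orizomnh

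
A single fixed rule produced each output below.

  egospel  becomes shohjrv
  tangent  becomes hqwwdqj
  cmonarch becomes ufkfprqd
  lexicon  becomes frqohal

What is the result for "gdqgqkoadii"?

glljgtjtnrd

Each output is the input with this applied: shift every letter 3 places forward in the alphabet (wrapping around), then move the last 3 characters to the front (rotate right by 3).
On "gdqgqkoadii": the first step gives "jgtjtnrdgll", and the second then gives "glljgtjtnrd".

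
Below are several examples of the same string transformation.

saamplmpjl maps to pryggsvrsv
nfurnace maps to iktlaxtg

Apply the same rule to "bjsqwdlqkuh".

The rule is to shift every letter 6 places forward in the alphabet (wrapping around), then move the last 2 characters to the front (rotate right by 2).
For "bjsqwdlqkuh", step one produces "hpywcjrwqan"; step two turns that into "anhpywcjrwq".

anhpywcjrwq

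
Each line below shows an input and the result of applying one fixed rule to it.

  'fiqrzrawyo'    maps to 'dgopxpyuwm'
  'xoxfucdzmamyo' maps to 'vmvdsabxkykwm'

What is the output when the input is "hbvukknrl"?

fztsiilpj

The transformation: shift every letter 2 places backward in the alphabet (wrapping around).
On "hbvukknrl" that produces "fztsiilpj".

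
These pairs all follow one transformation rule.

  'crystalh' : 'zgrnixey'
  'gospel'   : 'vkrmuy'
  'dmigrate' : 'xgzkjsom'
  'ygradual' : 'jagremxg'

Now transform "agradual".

jagrgmxg

Rule — swap the front and back halves of the string, then shift every letter 6 places forward in the alphabet (wrapping around).
For "agradual", step one produces "dualagra"; step two turns that into "jagrgmxg".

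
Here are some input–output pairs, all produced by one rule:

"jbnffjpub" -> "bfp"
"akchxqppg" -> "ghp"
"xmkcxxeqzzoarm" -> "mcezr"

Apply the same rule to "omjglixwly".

ygxo

In each case the input is transformed by: swap the first and last characters, then keep one character in every 3, starting at position 1 (positions 1st, 4th, 7th, ...).
"omjglixwly" → "ymjglixwlo" → "ygxo".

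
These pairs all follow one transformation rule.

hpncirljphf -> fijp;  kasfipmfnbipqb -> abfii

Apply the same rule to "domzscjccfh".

Rule — keep one character in every 3, starting at position 2 (positions 2nd, 5th, 8th, ...), then sort the characters into alphabetical order.
"domzscjccfh" → "chos".

chos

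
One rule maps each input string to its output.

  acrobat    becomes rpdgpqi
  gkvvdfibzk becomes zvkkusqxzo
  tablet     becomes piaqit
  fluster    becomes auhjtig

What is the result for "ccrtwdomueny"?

rrigslbdtjnc

Each output is the input with this applied: swap each adjacent pair of characters (1↔2, 3↔4, ...), then shift every letter 11 places backward in the alphabet (wrapping around).
Applying both steps to "ccrtwdomueny": "cctrdwmoeuyn", then "rrigslbdtjnc".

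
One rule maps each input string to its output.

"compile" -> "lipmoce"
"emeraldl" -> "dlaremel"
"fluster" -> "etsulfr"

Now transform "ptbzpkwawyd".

In each case the input is transformed by: move the last character to the front, then reverse the string.
"ptbzpkwawyd" → "dptbzpkwawy" → "ywawkpzbtpd".
(Check on "compile": → "ecompil" → "lipmoce" ✓)

ywawkpzbtpd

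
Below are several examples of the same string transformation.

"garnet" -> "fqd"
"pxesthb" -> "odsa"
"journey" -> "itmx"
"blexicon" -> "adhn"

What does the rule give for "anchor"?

zbn

In each case the input is transformed by: shift every letter 1 place backward in the alphabet (wrapping around), then keep every other character starting from the first (positions 1st, 3rd, 5th, ...).
"anchor" → "zmbgnq" → "zbn".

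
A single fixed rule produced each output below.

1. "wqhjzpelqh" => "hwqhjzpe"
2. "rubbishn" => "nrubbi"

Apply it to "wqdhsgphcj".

The transformation: move the last character to the front, then delete the last 2 characters.
"wqdhsgphcj" → "jwqdhsgphc" → "jwqdhsgp".

jwqdhsgp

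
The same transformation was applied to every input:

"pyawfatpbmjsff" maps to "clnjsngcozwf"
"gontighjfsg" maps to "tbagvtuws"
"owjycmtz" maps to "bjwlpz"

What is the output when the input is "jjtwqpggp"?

Each output is the input with this applied: shift every letter 13 places forward in the alphabet (wrapping around) — i.e. ROT13, then delete the last 2 characters.
Doing the same to "jjtwqpggp": "wwgjdct".

wwgjdct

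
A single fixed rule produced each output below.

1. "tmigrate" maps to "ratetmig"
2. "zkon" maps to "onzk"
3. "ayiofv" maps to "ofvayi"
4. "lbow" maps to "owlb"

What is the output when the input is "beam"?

Rule — swap the front and back halves of the string.
Applying that to "beam" gives "ambe".

ambe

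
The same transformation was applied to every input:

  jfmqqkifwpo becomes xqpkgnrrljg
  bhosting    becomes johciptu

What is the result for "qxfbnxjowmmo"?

What's happening: shift every letter 1 place forward in the alphabet (wrapping around), then move the last 3 characters to the front (rotate right by 3).
"qxfbnxjowmmo" → "rygcoykpxnnp" → "nnprygcoykpx".

nnprygcoykpx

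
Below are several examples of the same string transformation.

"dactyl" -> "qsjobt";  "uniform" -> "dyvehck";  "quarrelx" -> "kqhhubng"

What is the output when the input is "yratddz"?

Each output is the input with this applied: shift every letter 10 places backward in the alphabet (wrapping around), then move the first character to the end.
On "yratddz": the first step gives "ohqjttp", and the second then gives "hqjttpo".

hqjttpo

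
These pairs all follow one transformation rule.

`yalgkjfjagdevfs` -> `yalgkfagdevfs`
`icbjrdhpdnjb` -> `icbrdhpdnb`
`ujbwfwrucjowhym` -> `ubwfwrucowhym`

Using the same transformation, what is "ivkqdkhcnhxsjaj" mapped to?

The pattern: remove every "j".
"ivkqdkhcnhxsjaj" → "ivkqdkhcnhxsa".

ivkqdkhcnhxsa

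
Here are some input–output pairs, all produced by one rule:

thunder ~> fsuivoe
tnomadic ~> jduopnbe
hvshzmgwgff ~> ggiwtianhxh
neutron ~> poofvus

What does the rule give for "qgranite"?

Looking at the pairs, the operation is to shift every letter 1 place forward in the alphabet (wrapping around), then move the last 2 characters to the front (rotate right by 2).
Applying that to "qgranite" gives "ufrhsboj".
(Check on "tnomadic": → "uopnbejd" → "jduopnbe" ✓)

ufrhsboj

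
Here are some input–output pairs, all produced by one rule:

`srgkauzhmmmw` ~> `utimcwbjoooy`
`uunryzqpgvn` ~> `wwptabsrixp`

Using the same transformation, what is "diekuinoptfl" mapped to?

fkgmwkpqrvhn

Looking at the pairs, the operation is to shift every letter 2 places forward in the alphabet (wrapping around).
Doing the same to "diekuinoptfl": "fkgmwkpqrvhn".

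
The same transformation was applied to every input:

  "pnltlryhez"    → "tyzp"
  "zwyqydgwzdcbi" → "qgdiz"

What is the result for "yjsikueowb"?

Each output is the input with this applied: keep one character in every 3, starting at position 1 (positions 1st, 4th, 7th, ...), then move the first character to the end.
"yjsikueowb" → "yieb" → "ieby".

ieby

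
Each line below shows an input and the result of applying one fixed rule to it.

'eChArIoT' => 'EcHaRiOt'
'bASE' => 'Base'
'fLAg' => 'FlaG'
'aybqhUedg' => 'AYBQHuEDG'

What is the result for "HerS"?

hERs

Rule — flip the case of every letter.
On "HerS" that produces "hERs".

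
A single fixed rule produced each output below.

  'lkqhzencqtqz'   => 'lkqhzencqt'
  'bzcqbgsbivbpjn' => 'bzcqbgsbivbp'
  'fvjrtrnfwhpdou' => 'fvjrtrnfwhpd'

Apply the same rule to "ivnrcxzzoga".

ivnrcxzzo

Each output is the input with this applied: delete the last 2 characters.
Applying that to "ivnrcxzzoga" gives "ivnrcxzzo".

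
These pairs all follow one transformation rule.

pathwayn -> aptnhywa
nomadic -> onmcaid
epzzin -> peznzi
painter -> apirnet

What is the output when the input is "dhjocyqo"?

hdjooqcy

The pattern: move the first character to the end, then take characters alternately from the front and the back (1st, last, 2nd, 2nd-last, ...).
Working it through for "dhjocyqo": intermediate "hjocyqod", final "hdjooqcy".
(Check on "pathwayn": → "athwaynp" → "aptnhywa" ✓)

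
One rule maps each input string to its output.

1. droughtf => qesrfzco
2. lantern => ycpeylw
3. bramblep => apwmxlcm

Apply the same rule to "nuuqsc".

The pattern: shift every letter 11 places forward in the alphabet (wrapping around), then reverse the string.
On "nuuqsc": the first step gives "yffbdn", and the second then gives "ndbffy".

ndbffy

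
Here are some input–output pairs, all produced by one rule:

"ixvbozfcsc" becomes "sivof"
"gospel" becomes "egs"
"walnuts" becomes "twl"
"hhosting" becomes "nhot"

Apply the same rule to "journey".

Each output is the input with this applied: move the last 3 characters to the front (rotate right by 3), then keep every other character starting from the second (positions 2nd, 4th, 6th, ...).
Applying both steps to "journey": "neyjour", then "eju".

eju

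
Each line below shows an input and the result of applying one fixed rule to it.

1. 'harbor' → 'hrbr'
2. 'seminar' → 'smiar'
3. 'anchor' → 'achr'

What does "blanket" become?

banet

Each output is the input with this applied: double every character, then keep one character in every 3, starting at position 2 (positions 2nd, 5th, 8th, ...).
Applying both steps to "blanket": "bbllaannkkeett", then "banet".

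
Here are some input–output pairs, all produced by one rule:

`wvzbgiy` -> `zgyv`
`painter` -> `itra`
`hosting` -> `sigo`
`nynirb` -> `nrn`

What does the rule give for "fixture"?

xuei

Rule — move the first 2 characters to the end (rotate left by 2), then keep every other character starting from the first (positions 1st, 3rd, 5th, ...).
Applying both steps to "fixture": "xturefi", then "xuei".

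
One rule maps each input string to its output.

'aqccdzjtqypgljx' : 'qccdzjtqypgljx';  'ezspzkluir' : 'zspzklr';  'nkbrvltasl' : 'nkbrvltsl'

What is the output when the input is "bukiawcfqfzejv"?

bkwcfqfzjv

Each output is the input with this applied: remove every vowel.
"bukiawcfqfzejv" → "bkwcfqfzjv".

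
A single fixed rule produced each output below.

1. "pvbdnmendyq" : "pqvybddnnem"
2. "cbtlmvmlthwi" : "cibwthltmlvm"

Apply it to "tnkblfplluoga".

tangkobullflp

The transformation: take characters alternately from the front and the back (1st, last, 2nd, 2nd-last, ...).
So "tnkblfplluoga" becomes "tangkobullflp".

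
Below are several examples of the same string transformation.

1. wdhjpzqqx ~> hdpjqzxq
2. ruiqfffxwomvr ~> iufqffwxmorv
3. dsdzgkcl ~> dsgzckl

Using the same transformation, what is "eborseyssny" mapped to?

obsryessyn

The pattern: delete the first character, then swap each adjacent pair of characters (1↔2, 3↔4, ...).
For "eborseyssny", step one produces "borseyssny"; step two turns that into "obsryessyn".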